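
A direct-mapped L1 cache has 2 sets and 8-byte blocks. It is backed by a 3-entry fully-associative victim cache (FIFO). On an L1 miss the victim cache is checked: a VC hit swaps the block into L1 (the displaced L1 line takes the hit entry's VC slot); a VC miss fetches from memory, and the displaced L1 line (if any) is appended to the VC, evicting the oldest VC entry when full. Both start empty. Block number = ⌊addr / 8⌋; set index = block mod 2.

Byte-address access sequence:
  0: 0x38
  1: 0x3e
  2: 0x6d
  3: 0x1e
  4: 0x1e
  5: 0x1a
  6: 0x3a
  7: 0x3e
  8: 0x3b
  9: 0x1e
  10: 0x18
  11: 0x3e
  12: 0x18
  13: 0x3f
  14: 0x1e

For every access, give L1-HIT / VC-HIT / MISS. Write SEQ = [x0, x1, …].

#0 0x38→b7/s1 MISS; vc=[]
#1 0x3e→b7/s1 L1-HIT; vc=[]
#2 0x6d→b13/s1 MISS; vc=[7]
#3 0x1e→b3/s1 MISS; vc=[7,13]
#4 0x1e→b3/s1 L1-HIT; vc=[7,13]
#5 0x1a→b3/s1 L1-HIT; vc=[7,13]
#6 0x3a→b7/s1 VC-HIT; vc=[3,13]
#7 0x3e→b7/s1 L1-HIT; vc=[3,13]
#8 0x3b→b7/s1 L1-HIT; vc=[3,13]
#9 0x1e→b3/s1 VC-HIT; vc=[7,13]
#10 0x18→b3/s1 L1-HIT; vc=[7,13]
#11 0x3e→b7/s1 VC-HIT; vc=[3,13]
#12 0x18→b3/s1 VC-HIT; vc=[7,13]
#13 0x3f→b7/s1 VC-HIT; vc=[3,13]
#14 0x1e→b3/s1 VC-HIT; vc=[7,13]

SEQ = [MISS, L1-HIT, MISS, MISS, L1-HIT, L1-HIT, VC-HIT, L1-HIT, L1-HIT, VC-HIT, L1-HIT, VC-HIT, VC-HIT, VC-HIT, VC-HIT]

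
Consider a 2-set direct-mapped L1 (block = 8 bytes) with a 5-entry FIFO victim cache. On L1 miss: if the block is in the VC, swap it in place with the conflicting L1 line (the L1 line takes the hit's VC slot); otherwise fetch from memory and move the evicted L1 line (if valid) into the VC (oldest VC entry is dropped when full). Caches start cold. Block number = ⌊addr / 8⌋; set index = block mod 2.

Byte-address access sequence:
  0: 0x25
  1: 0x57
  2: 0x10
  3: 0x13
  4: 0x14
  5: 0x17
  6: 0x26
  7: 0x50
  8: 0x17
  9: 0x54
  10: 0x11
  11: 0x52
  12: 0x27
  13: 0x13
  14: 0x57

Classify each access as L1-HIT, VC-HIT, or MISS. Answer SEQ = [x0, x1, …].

0: 0x25 (blk 4, set 0) → MISS  vc=[]
1: 0x57 (blk 10, set 0) → MISS  vc=[4]
2: 0x10 (blk 2, set 0) → MISS  vc=[4, 10]
3: 0x13 (blk 2, set 0) → L1-HIT  vc=[4, 10]
4: 0x14 (blk 2, set 0) → L1-HIT  vc=[4, 10]
5: 0x17 (blk 2, set 0) → L1-HIT  vc=[4, 10]
6: 0x26 (blk 4, set 0) → VC-HIT  vc=[2, 10]
7: 0x50 (blk 10, set 0) → VC-HIT  vc=[2, 4]
8: 0x17 (blk 2, set 0) → VC-HIT  vc=[10, 4]
9: 0x54 (blk 10, set 0) → VC-HIT  vc=[2, 4]
10: 0x11 (blk 2, set 0) → VC-HIT  vc=[10, 4]
11: 0x52 (blk 10, set 0) → VC-HIT  vc=[2, 4]
12: 0x27 (blk 4, set 0) → VC-HIT  vc=[2, 10]
13: 0x13 (blk 2, set 0) → VC-HIT  vc=[4, 10]
14: 0x57 (blk 10, set 0) → VC-HIT  vc=[4, 2]

SEQ = [MISS, MISS, MISS, L1-HIT, L1-HIT, L1-HIT, VC-HIT, VC-HIT, VC-HIT, VC-HIT, VC-HIT, VC-HIT, VC-HIT, VC-HIT, VC-HIT]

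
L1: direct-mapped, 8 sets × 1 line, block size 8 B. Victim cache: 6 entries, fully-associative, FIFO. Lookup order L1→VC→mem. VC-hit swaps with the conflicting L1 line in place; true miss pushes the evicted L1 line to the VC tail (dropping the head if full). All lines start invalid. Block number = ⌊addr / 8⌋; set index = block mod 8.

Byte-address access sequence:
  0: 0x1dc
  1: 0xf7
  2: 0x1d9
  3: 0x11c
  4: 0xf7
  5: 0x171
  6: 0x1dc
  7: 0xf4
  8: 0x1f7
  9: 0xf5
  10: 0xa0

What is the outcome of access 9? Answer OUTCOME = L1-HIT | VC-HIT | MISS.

OUTCOME = VC-HIT

0: 0x1dc (blk 59, set 3) → MISS  vc=[]
1: 0xf7 (blk 30, set 6) → MISS  vc=[]
2: 0x1d9 (blk 59, set 3) → L1-HIT  vc=[]
3: 0x11c (blk 35, set 3) → MISS  vc=[59]
4: 0xf7 (blk 30, set 6) → L1-HIT  vc=[59]
5: 0x171 (blk 46, set 6) → MISS  vc=[59, 30]
6: 0x1dc (blk 59, set 3) → VC-HIT  vc=[35, 30]
7: 0xf4 (blk 30, set 6) → VC-HIT  vc=[35, 46]
8: 0x1f7 (blk 62, set 6) → MISS  vc=[35, 46, 30]
9: 0xf5 (blk 30, set 6) → VC-HIT  vc=[35, 46, 62]
10: 0xa0 (blk 20, set 4) → MISS  vc=[35, 46, 62]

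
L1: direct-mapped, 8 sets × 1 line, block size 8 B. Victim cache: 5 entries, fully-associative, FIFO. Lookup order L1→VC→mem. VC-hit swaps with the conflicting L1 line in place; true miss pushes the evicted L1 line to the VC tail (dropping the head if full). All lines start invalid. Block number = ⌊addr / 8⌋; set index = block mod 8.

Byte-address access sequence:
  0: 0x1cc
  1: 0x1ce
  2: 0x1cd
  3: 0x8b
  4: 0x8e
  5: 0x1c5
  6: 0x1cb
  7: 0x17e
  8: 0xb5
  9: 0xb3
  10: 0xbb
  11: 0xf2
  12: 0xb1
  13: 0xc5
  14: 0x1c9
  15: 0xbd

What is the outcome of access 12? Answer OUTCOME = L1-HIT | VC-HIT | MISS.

#0 0x1cc→b57/s1 MISS; vc=[]
#1 0x1ce→b57/s1 L1-HIT; vc=[]
#2 0x1cd→b57/s1 L1-HIT; vc=[]
#3 0x8b→b17/s1 MISS; vc=[57]
#4 0x8e→b17/s1 L1-HIT; vc=[57]
#5 0x1c5→b56/s0 MISS; vc=[57]
#6 0x1cb→b57/s1 VC-HIT; vc=[17]
#7 0x17e→b47/s7 MISS; vc=[17]
#8 0xb5→b22/s6 MISS; vc=[17]
#9 0xb3→b22/s6 L1-HIT; vc=[17]
#10 0xbb→b23/s7 MISS; vc=[17,47]
#11 0xf2→b30/s6 MISS; vc=[17,47,22]
#12 0xb1→b22/s6 VC-HIT; vc=[17,47,30]
#13 0xc5→b24/s0 MISS; vc=[17,47,30,56]
#14 0x1c9→b57/s1 L1-HIT; vc=[17,47,30,56]
#15 0xbd→b23/s7 L1-HIT; vc=[17,47,30,56]

OUTCOME = VC-HIT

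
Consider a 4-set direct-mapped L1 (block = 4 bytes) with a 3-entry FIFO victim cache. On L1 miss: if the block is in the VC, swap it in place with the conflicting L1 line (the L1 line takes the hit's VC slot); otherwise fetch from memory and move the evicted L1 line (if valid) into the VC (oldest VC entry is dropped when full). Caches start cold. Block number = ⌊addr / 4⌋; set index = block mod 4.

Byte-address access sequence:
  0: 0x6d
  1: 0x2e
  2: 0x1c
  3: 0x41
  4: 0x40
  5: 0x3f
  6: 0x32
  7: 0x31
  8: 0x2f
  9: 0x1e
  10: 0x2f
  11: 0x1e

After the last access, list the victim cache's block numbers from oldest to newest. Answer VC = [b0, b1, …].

VC = [15, 11, 16]

0: 0x6d (blk 27, set 3) → MISS  vc=[]
1: 0x2e (blk 11, set 3) → MISS  vc=[27]
2: 0x1c (blk 7, set 3) → MISS  vc=[27, 11]
3: 0x41 (blk 16, set 0) → MISS  vc=[27, 11]
4: 0x40 (blk 16, set 0) → L1-HIT  vc=[27, 11]
5: 0x3f (blk 15, set 3) → MISS  vc=[27, 11, 7]
6: 0x32 (blk 12, set 0) → MISS  vc=[11, 7, 16]
7: 0x31 (blk 12, set 0) → L1-HIT  vc=[11, 7, 16]
8: 0x2f (blk 11, set 3) → VC-HIT  vc=[15, 7, 16]
9: 0x1e (blk 7, set 3) → VC-HIT  vc=[15, 11, 16]
10: 0x2f (blk 11, set 3) → VC-HIT  vc=[15, 7, 16]
11: 0x1e (blk 7, set 3) → VC-HIT  vc=[15, 11, 16]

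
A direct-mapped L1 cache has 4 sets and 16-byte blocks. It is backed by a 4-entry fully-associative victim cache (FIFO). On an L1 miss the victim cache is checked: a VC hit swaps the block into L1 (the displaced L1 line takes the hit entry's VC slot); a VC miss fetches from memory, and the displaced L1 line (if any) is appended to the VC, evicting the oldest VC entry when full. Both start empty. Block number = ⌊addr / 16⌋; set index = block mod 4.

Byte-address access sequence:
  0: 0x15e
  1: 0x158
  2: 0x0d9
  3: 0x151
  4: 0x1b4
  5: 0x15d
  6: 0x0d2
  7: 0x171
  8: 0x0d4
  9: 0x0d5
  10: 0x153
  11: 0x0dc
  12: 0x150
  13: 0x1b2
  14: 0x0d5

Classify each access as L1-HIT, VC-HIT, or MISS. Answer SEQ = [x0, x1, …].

SEQ = [MISS, L1-HIT, MISS, VC-HIT, MISS, L1-HIT, VC-HIT, MISS, L1-HIT, L1-HIT, VC-HIT, VC-HIT, VC-HIT, VC-HIT, VC-HIT]

  [0] addr=0x15e blk=21 s=1: MISS | VC []
  [1] addr=0x158 blk=21 s=1: L1-HIT | VC []
  [2] addr=0xd9 blk=13 s=1: MISS | VC [21]
  [3] addr=0x151 blk=21 s=1: VC-HIT | VC [13]
  [4] addr=0x1b4 blk=27 s=3: MISS | VC [13]
  [5] addr=0x15d blk=21 s=1: L1-HIT | VC [13]
  [6] addr=0xd2 blk=13 s=1: VC-HIT | VC [21]
  [7] addr=0x171 blk=23 s=3: MISS | VC [21, 27]
  [8] addr=0xd4 blk=13 s=1: L1-HIT | VC [21, 27]
  [9] addr=0xd5 blk=13 s=1: L1-HIT | VC [21, 27]
  [10] addr=0x153 blk=21 s=1: VC-HIT | VC [13, 27]
  [11] addr=0xdc blk=13 s=1: VC-HIT | VC [21, 27]
  [12] addr=0x150 blk=21 s=1: VC-HIT | VC [13, 27]
  [13] addr=0x1b2 blk=27 s=3: VC-HIT | VC [13, 23]
  [14] addr=0xd5 blk=13 s=1: VC-HIT | VC [21, 23]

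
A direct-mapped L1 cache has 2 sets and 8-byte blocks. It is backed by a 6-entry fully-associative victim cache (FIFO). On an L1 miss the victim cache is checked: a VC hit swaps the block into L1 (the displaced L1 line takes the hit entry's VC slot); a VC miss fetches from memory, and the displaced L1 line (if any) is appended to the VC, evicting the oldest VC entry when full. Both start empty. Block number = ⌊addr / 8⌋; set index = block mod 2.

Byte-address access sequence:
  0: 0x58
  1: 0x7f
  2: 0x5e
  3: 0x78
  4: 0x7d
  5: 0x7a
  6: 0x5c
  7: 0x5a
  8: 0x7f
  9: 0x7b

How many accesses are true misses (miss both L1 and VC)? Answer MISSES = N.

MISSES = 2

#0 0x58→b11/s1 MISS; vc=[]
#1 0x7f→b15/s1 MISS; vc=[11]
#2 0x5e→b11/s1 VC-HIT; vc=[15]
#3 0x78→b15/s1 VC-HIT; vc=[11]
#4 0x7d→b15/s1 L1-HIT; vc=[11]
#5 0x7a→b15/s1 L1-HIT; vc=[11]
#6 0x5c→b11/s1 VC-HIT; vc=[15]
#7 0x5a→b11/s1 L1-HIT; vc=[15]
#8 0x7f→b15/s1 VC-HIT; vc=[11]
#9 0x7b→b15/s1 L1-HIT; vc=[11]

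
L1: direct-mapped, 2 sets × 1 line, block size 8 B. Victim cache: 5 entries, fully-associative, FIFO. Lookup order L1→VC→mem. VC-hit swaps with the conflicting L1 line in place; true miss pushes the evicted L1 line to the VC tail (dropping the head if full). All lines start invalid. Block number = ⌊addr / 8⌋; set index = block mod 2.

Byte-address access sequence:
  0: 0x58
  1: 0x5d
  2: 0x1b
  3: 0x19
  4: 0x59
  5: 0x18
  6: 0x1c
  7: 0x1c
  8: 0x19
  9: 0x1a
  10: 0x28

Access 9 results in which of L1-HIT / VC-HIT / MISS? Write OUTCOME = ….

#0 0x58→b11/s1 MISS; vc=[]
#1 0x5d→b11/s1 L1-HIT; vc=[]
#2 0x1b→b3/s1 MISS; vc=[11]
#3 0x19→b3/s1 L1-HIT; vc=[11]
#4 0x59→b11/s1 VC-HIT; vc=[3]
#5 0x18→b3/s1 VC-HIT; vc=[11]
#6 0x1c→b3/s1 L1-HIT; vc=[11]
#7 0x1c→b3/s1 L1-HIT; vc=[11]
#8 0x19→b3/s1 L1-HIT; vc=[11]
#9 0x1a→b3/s1 L1-HIT; vc=[11]
#10 0x28→b5/s1 MISS; vc=[11,3]

OUTCOME = L1-HIT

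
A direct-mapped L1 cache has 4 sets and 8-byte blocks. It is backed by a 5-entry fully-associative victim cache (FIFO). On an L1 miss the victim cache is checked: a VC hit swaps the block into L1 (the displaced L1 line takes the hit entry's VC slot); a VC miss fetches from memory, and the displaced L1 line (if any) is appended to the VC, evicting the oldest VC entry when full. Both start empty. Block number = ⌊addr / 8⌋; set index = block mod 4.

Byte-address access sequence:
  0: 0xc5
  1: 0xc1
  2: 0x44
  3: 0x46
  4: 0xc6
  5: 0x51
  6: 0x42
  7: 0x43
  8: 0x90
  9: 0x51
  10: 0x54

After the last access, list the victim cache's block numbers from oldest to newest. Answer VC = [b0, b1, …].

VC = [24, 18]

  [0] addr=0xc5 blk=24 s=0: MISS | VC []
  [1] addr=0xc1 blk=24 s=0: L1-HIT | VC []
  [2] addr=0x44 blk=8 s=0: MISS | VC [24]
  [3] addr=0x46 blk=8 s=0: L1-HIT | VC [24]
  [4] addr=0xc6 blk=24 s=0: VC-HIT | VC [8]
  [5] addr=0x51 blk=10 s=2: MISS | VC [8]
  [6] addr=0x42 blk=8 s=0: VC-HIT | VC [24]
  [7] addr=0x43 blk=8 s=0: L1-HIT | VC [24]
  [8] addr=0x90 blk=18 s=2: MISS | VC [24, 10]
  [9] addr=0x51 blk=10 s=2: VC-HIT | VC [24, 18]
  [10] addr=0x54 blk=10 s=2: L1-HIT | VC [24, 18]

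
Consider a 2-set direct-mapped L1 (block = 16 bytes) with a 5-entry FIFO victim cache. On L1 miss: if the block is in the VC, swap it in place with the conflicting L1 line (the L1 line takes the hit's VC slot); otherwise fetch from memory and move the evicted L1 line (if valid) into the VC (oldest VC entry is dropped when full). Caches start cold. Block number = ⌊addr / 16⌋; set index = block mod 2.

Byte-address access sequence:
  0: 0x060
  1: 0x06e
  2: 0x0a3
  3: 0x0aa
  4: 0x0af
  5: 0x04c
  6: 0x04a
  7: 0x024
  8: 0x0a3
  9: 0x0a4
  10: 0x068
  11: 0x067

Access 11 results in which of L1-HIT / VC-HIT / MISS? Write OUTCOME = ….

OUTCOME = L1-HIT

#0 0x60→b6/s0 MISS; vc=[]
#1 0x6e→b6/s0 L1-HIT; vc=[]
#2 0xa3→b10/s0 MISS; vc=[6]
#3 0xaa→b10/s0 L1-HIT; vc=[6]
#4 0xaf→b10/s0 L1-HIT; vc=[6]
#5 0x4c→b4/s0 MISS; vc=[6,10]
#6 0x4a→b4/s0 L1-HIT; vc=[6,10]
#7 0x24→b2/s0 MISS; vc=[6,10,4]
#8 0xa3→b10/s0 VC-HIT; vc=[6,2,4]
#9 0xa4→b10/s0 L1-HIT; vc=[6,2,4]
#10 0x68→b6/s0 VC-HIT; vc=[10,2,4]
#11 0x67→b6/s0 L1-HIT; vc=[10,2,4]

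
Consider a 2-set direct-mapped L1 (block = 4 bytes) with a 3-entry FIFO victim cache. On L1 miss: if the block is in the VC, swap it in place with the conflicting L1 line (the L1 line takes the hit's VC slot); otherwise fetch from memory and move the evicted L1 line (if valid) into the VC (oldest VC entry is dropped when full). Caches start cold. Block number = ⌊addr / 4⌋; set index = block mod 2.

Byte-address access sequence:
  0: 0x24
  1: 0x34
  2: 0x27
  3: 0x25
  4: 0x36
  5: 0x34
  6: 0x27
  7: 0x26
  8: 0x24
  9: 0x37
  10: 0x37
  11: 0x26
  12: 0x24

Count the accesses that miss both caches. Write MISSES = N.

0: 0x24 (blk 9, set 1) → MISS  vc=[]
1: 0x34 (blk 13, set 1) → MISS  vc=[9]
2: 0x27 (blk 9, set 1) → VC-HIT  vc=[13]
3: 0x25 (blk 9, set 1) → L1-HIT  vc=[13]
4: 0x36 (blk 13, set 1) → VC-HIT  vc=[9]
5: 0x34 (blk 13, set 1) → L1-HIT  vc=[9]
6: 0x27 (blk 9, set 1) → VC-HIT  vc=[13]
7: 0x26 (blk 9, set 1) → L1-HIT  vc=[13]
8: 0x24 (blk 9, set 1) → L1-HIT  vc=[13]
9: 0x37 (blk 13, set 1) → VC-HIT  vc=[9]
10: 0x37 (blk 13, set 1) → L1-HIT  vc=[9]
11: 0x26 (blk 9, set 1) → VC-HIT  vc=[13]
12: 0x24 (blk 9, set 1) → L1-HIT  vc=[13]

MISSES = 2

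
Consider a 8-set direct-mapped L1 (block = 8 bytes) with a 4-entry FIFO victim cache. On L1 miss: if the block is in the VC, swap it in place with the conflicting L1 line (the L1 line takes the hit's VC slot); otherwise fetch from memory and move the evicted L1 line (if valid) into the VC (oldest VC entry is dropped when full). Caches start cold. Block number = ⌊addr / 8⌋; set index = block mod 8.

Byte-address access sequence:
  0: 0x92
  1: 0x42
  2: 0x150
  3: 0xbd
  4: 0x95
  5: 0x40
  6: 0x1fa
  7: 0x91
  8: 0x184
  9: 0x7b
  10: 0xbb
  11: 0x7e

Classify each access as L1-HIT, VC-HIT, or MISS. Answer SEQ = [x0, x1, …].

SEQ = [MISS, MISS, MISS, MISS, VC-HIT, L1-HIT, MISS, L1-HIT, MISS, MISS, VC-HIT, VC-HIT]

#0 0x92→b18/s2 MISS; vc=[]
#1 0x42→b8/s0 MISS; vc=[]
#2 0x150→b42/s2 MISS; vc=[18]
#3 0xbd→b23/s7 MISS; vc=[18]
#4 0x95→b18/s2 VC-HIT; vc=[42]
#5 0x40→b8/s0 L1-HIT; vc=[42]
#6 0x1fa→b63/s7 MISS; vc=[42,23]
#7 0x91→b18/s2 L1-HIT; vc=[42,23]
#8 0x184→b48/s0 MISS; vc=[42,23,8]
#9 0x7b→b15/s7 MISS; vc=[42,23,8,63]
#10 0xbb→b23/s7 VC-HIT; vc=[42,15,8,63]
#11 0x7e→b15/s7 VC-HIT; vc=[42,23,8,63]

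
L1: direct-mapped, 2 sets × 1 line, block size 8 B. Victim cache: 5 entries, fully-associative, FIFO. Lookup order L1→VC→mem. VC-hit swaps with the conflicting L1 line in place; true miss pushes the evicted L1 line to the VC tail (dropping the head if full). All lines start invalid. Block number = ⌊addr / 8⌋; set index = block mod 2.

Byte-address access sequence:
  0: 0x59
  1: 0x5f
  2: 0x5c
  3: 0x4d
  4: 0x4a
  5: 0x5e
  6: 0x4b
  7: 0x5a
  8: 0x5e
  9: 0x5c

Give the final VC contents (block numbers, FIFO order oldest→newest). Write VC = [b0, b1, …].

VC = [9]

0: 0x59 (blk 11, set 1) → MISS  vc=[]
1: 0x5f (blk 11, set 1) → L1-HIT  vc=[]
2: 0x5c (blk 11, set 1) → L1-HIT  vc=[]
3: 0x4d (blk 9, set 1) → MISS  vc=[11]
4: 0x4a (blk 9, set 1) → L1-HIT  vc=[11]
5: 0x5e (blk 11, set 1) → VC-HIT  vc=[9]
6: 0x4b (blk 9, set 1) → VC-HIT  vc=[11]
7: 0x5a (blk 11, set 1) → VC-HIT  vc=[9]
8: 0x5e (blk 11, set 1) → L1-HIT  vc=[9]
9: 0x5c (blk 11, set 1) → L1-HIT  vc=[9]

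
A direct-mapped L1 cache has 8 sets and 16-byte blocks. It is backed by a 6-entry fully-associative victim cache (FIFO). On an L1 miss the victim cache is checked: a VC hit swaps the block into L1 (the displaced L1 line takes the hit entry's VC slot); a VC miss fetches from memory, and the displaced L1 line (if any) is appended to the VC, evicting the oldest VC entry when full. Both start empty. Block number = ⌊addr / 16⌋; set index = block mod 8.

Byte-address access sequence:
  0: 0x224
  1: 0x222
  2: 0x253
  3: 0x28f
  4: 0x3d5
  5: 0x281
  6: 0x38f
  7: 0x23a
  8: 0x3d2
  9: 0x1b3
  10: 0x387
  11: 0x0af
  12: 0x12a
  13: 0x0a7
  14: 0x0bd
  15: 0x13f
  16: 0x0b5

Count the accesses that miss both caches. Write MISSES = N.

MISSES = 11

  [0] addr=0x224 blk=34 s=2: MISS | VC []
  [1] addr=0x222 blk=34 s=2: L1-HIT | VC []
  [2] addr=0x253 blk=37 s=5: MISS | VC []
  [3] addr=0x28f blk=40 s=0: MISS | VC []
  [4] addr=0x3d5 blk=61 s=5: MISS | VC [37]
  [5] addr=0x281 blk=40 s=0: L1-HIT | VC [37]
  [6] addr=0x38f blk=56 s=0: MISS | VC [37, 40]
  [7] addr=0x23a blk=35 s=3: MISS | VC [37, 40]
  [8] addr=0x3d2 blk=61 s=5: L1-HIT | VC [37, 40]
  [9] addr=0x1b3 blk=27 s=3: MISS | VC [37, 40, 35]
  [10] addr=0x387 blk=56 s=0: L1-HIT | VC [37, 40, 35]
  [11] addr=0xaf blk=10 s=2: MISS | VC [37, 40, 35, 34]
  [12] addr=0x12a blk=18 s=2: MISS | VC [37, 40, 35, 34, 10]
  [13] addr=0xa7 blk=10 s=2: VC-HIT | VC [37, 40, 35, 34, 18]
  [14] addr=0xbd blk=11 s=3: MISS | VC [37, 40, 35, 34, 18, 27]
  [15] addr=0x13f blk=19 s=3: MISS | VC [40, 35, 34, 18, 27, 11]
  [16] addr=0xb5 blk=11 s=3: VC-HIT | VC [40, 35, 34, 18, 27, 19]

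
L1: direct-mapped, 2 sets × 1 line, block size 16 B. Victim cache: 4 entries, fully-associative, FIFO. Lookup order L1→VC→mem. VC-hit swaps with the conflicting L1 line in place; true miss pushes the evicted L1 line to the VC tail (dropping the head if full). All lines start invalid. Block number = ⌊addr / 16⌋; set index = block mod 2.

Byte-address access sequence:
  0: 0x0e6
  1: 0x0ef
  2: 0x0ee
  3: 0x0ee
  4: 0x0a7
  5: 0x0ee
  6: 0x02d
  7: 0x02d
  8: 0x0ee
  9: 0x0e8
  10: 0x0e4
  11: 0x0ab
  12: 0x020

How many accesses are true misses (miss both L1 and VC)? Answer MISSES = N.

MISSES = 3

#0 0xe6→b14/s0 MISS; vc=[]
#1 0xef→b14/s0 L1-HIT; vc=[]
#2 0xee→b14/s0 L1-HIT; vc=[]
#3 0xee→b14/s0 L1-HIT; vc=[]
#4 0xa7→b10/s0 MISS; vc=[14]
#5 0xee→b14/s0 VC-HIT; vc=[10]
#6 0x2d→b2/s0 MISS; vc=[10,14]
#7 0x2d→b2/s0 L1-HIT; vc=[10,14]
#8 0xee→b14/s0 VC-HIT; vc=[10,2]
#9 0xe8→b14/s0 L1-HIT; vc=[10,2]
#10 0xe4→b14/s0 L1-HIT; vc=[10,2]
#11 0xab→b10/s0 VC-HIT; vc=[14,2]
#12 0x20→b2/s0 VC-HIT; vc=[14,10]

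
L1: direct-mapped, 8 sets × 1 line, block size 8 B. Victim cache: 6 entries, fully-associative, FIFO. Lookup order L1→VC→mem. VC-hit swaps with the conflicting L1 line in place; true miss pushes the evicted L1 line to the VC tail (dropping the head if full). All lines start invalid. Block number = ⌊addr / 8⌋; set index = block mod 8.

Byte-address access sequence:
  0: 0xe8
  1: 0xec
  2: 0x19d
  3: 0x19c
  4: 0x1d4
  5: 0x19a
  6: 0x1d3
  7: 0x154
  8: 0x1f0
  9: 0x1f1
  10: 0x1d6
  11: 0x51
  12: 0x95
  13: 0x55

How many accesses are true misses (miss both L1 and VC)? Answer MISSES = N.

MISSES = 7

0: 0xe8 (blk 29, set 5) → MISS  vc=[]
1: 0xec (blk 29, set 5) → L1-HIT  vc=[]
2: 0x19d (blk 51, set 3) → MISS  vc=[]
3: 0x19c (blk 51, set 3) → L1-HIT  vc=[]
4: 0x1d4 (blk 58, set 2) → MISS  vc=[]
5: 0x19a (blk 51, set 3) → L1-HIT  vc=[]
6: 0x1d3 (blk 58, set 2) → L1-HIT  vc=[]
7: 0x154 (blk 42, set 2) → MISS  vc=[58]
8: 0x1f0 (blk 62, set 6) → MISS  vc=[58]
9: 0x1f1 (blk 62, set 6) → L1-HIT  vc=[58]
10: 0x1d6 (blk 58, set 2) → VC-HIT  vc=[42]
11: 0x51 (blk 10, set 2) → MISS  vc=[42, 58]
12: 0x95 (blk 18, set 2) → MISS  vc=[42, 58, 10]
13: 0x55 (blk 10, set 2) → VC-HIT  vc=[42, 58, 18]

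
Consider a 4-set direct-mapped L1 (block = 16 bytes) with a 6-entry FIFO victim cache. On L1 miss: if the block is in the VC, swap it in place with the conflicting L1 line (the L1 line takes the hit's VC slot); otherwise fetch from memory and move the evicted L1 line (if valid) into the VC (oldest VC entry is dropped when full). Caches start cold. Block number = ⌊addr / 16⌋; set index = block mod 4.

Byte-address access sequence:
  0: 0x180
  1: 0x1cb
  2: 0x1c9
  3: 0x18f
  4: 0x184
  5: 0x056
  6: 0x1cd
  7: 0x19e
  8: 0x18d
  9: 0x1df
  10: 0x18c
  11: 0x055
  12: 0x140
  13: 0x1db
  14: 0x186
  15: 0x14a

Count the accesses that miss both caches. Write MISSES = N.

MISSES = 6

  [0] addr=0x180 blk=24 s=0: MISS | VC []
  [1] addr=0x1cb blk=28 s=0: MISS | VC [24]
  [2] addr=0x1c9 blk=28 s=0: L1-HIT | VC [24]
  [3] addr=0x18f blk=24 s=0: VC-HIT | VC [28]
  [4] addr=0x184 blk=24 s=0: L1-HIT | VC [28]
  [5] addr=0x56 blk=5 s=1: MISS | VC [28]
  [6] addr=0x1cd blk=28 s=0: VC-HIT | VC [24]
  [7] addr=0x19e blk=25 s=1: MISS | VC [24, 5]
  [8] addr=0x18d blk=24 s=0: VC-HIT | VC [28, 5]
  [9] addr=0x1df blk=29 s=1: MISS | VC [28, 5, 25]
  [10] addr=0x18c blk=24 s=0: L1-HIT | VC [28, 5, 25]
  [11] addr=0x55 blk=5 s=1: VC-HIT | VC [28, 29, 25]
  [12] addr=0x140 blk=20 s=0: MISS | VC [28, 29, 25, 24]
  [13] addr=0x1db blk=29 s=1: VC-HIT | VC [28, 5, 25, 24]
  [14] addr=0x186 blk=24 s=0: VC-HIT | VC [28, 5, 25, 20]
  [15] addr=0x14a blk=20 s=0: VC-HIT | VC [28, 5, 25, 24]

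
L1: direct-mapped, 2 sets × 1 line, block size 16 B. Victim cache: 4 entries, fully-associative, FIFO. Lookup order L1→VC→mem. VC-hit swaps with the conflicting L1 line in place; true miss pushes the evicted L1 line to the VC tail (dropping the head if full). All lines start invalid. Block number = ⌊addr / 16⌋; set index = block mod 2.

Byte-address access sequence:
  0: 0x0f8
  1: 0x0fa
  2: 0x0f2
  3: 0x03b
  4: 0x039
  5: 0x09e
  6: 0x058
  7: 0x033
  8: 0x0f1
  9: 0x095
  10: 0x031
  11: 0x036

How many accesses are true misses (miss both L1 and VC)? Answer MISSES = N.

MISSES = 4

  [0] addr=0xf8 blk=15 s=1: MISS | VC []
  [1] addr=0xfa blk=15 s=1: L1-HIT | VC []
  [2] addr=0xf2 blk=15 s=1: L1-HIT | VC []
  [3] addr=0x3b blk=3 s=1: MISS | VC [15]
  [4] addr=0x39 blk=3 s=1: L1-HIT | VC [15]
  [5] addr=0x9e blk=9 s=1: MISS | VC [15, 3]
  [6] addr=0x58 blk=5 s=1: MISS | VC [15, 3, 9]
  [7] addr=0x33 blk=3 s=1: VC-HIT | VC [15, 5, 9]
  [8] addr=0xf1 blk=15 s=1: VC-HIT | VC [3, 5, 9]
  [9] addr=0x95 blk=9 s=1: VC-HIT | VC [3, 5, 15]
  [10] addr=0x31 blk=3 s=1: VC-HIT | VC [9, 5, 15]
  [11] addr=0x36 blk=3 s=1: L1-HIT | VC [9, 5, 15]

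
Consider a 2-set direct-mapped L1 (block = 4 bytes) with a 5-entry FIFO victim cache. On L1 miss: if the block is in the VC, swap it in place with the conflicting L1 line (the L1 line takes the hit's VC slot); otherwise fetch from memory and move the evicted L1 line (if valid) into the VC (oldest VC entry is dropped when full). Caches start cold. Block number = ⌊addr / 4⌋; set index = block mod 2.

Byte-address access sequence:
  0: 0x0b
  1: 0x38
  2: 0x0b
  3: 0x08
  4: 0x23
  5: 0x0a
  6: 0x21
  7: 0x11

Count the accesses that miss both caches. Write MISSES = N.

MISSES = 4

  [0] addr=0xb blk=2 s=0: MISS | VC []
  [1] addr=0x38 blk=14 s=0: MISS | VC [2]
  [2] addr=0xb blk=2 s=0: VC-HIT | VC [14]
  [3] addr=0x8 blk=2 s=0: L1-HIT | VC [14]
  [4] addr=0x23 blk=8 s=0: MISS | VC [14, 2]
  [5] addr=0xa blk=2 s=0: VC-HIT | VC [14, 8]
  [6] addr=0x21 blk=8 s=0: VC-HIT | VC [14, 2]
  [7] addr=0x11 blk=4 s=0: MISS | VC [14, 2, 8]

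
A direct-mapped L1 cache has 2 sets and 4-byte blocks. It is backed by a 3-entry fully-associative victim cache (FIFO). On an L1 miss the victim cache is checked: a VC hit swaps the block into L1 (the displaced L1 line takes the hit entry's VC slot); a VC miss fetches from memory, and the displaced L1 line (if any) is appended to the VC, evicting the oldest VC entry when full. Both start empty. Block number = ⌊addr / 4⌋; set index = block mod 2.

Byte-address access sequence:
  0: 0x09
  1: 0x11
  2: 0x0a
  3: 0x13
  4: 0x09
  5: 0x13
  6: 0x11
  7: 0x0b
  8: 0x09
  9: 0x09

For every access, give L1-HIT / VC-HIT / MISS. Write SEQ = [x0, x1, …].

  [0] addr=0x9 blk=2 s=0: MISS | VC []
  [1] addr=0x11 blk=4 s=0: MISS | VC [2]
  [2] addr=0xa blk=2 s=0: VC-HIT | VC [4]
  [3] addr=0x13 blk=4 s=0: VC-HIT | VC [2]
  [4] addr=0x9 blk=2 s=0: VC-HIT | VC [4]
  [5] addr=0x13 blk=4 s=0: VC-HIT | VC [2]
  [6] addr=0x11 blk=4 s=0: L1-HIT | VC [2]
  [7] addr=0xb blk=2 s=0: VC-HIT | VC [4]
  [8] addr=0x9 blk=2 s=0: L1-HIT | VC [4]
  [9] addr=0x9 blk=2 s=0: L1-HIT | VC [4]

SEQ = [MISS, MISS, VC-HIT, VC-HIT, VC-HIT, VC-HIT, L1-HIT, VC-HIT, L1-HIT, L1-HIT]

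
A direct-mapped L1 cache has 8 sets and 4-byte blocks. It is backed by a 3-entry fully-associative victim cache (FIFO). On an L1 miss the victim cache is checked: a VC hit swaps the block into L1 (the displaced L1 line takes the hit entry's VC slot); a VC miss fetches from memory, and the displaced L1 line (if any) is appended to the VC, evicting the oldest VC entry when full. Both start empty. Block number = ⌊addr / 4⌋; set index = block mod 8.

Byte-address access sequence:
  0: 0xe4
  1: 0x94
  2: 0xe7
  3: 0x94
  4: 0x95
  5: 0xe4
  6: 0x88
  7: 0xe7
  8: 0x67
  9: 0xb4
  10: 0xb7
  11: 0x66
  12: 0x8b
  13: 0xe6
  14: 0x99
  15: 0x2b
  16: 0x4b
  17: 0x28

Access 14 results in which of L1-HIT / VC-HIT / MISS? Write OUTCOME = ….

0: 0xe4 (blk 57, set 1) → MISS  vc=[]
1: 0x94 (blk 37, set 5) → MISS  vc=[]
2: 0xe7 (blk 57, set 1) → L1-HIT  vc=[]
3: 0x94 (blk 37, set 5) → L1-HIT  vc=[]
4: 0x95 (blk 37, set 5) → L1-HIT  vc=[]
5: 0xe4 (blk 57, set 1) → L1-HIT  vc=[]
6: 0x88 (blk 34, set 2) → MISS  vc=[]
7: 0xe7 (blk 57, set 1) → L1-HIT  vc=[]
8: 0x67 (blk 25, set 1) → MISS  vc=[57]
9: 0xb4 (blk 45, set 5) → MISS  vc=[57, 37]
10: 0xb7 (blk 45, set 5) → L1-HIT  vc=[57, 37]
11: 0x66 (blk 25, set 1) → L1-HIT  vc=[57, 37]
12: 0x8b (blk 34, set 2) → L1-HIT  vc=[57, 37]
13: 0xe6 (blk 57, set 1) → VC-HIT  vc=[25, 37]
14: 0x99 (blk 38, set 6) → MISS  vc=[25, 37]
15: 0x2b (blk 10, set 2) → MISS  vc=[25, 37, 34]
16: 0x4b (blk 18, set 2) → MISS  vc=[37, 34, 10]
17: 0x28 (blk 10, set 2) → VC-HIT  vc=[37, 34, 18]

OUTCOME = MISS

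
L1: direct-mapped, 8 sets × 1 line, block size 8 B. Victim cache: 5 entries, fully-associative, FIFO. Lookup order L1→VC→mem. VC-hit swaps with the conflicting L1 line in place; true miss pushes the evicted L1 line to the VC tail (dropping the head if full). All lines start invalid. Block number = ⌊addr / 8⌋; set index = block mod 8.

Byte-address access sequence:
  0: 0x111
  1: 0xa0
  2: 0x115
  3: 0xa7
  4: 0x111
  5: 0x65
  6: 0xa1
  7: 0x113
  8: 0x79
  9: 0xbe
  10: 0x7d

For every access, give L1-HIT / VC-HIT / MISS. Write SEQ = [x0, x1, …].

0: 0x111 (blk 34, set 2) → MISS  vc=[]
1: 0xa0 (blk 20, set 4) → MISS  vc=[]
2: 0x115 (blk 34, set 2) → L1-HIT  vc=[]
3: 0xa7 (blk 20, set 4) → L1-HIT  vc=[]
4: 0x111 (blk 34, set 2) → L1-HIT  vc=[]
5: 0x65 (blk 12, set 4) → MISS  vc=[20]
6: 0xa1 (blk 20, set 4) → VC-HIT  vc=[12]
7: 0x113 (blk 34, set 2) → L1-HIT  vc=[12]
8: 0x79 (blk 15, set 7) → MISS  vc=[12]
9: 0xbe (blk 23, set 7) → MISS  vc=[12, 15]
10: 0x7d (blk 15, set 7) → VC-HIT  vc=[12, 23]

SEQ = [MISS, MISS, L1-HIT, L1-HIT, L1-HIT, MISS, VC-HIT, L1-HIT, MISS, MISS, VC-HIT]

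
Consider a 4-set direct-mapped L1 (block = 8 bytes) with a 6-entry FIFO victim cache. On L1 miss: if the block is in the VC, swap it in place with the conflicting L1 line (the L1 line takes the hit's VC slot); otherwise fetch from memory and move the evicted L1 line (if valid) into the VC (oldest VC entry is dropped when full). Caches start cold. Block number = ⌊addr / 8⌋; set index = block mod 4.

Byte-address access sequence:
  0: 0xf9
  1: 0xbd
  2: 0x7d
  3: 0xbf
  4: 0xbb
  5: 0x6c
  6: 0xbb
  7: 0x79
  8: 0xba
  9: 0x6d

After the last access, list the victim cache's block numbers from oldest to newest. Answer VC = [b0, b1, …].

VC = [31, 15]

#0 0xf9→b31/s3 MISS; vc=[]
#1 0xbd→b23/s3 MISS; vc=[31]
#2 0x7d→b15/s3 MISS; vc=[31,23]
#3 0xbf→b23/s3 VC-HIT; vc=[31,15]
#4 0xbb→b23/s3 L1-HIT; vc=[31,15]
#5 0x6c→b13/s1 MISS; vc=[31,15]
#6 0xbb→b23/s3 L1-HIT; vc=[31,15]
#7 0x79→b15/s3 VC-HIT; vc=[31,23]
#8 0xba→b23/s3 VC-HIT; vc=[31,15]
#9 0x6d→b13/s1 L1-HIT; vc=[31,15]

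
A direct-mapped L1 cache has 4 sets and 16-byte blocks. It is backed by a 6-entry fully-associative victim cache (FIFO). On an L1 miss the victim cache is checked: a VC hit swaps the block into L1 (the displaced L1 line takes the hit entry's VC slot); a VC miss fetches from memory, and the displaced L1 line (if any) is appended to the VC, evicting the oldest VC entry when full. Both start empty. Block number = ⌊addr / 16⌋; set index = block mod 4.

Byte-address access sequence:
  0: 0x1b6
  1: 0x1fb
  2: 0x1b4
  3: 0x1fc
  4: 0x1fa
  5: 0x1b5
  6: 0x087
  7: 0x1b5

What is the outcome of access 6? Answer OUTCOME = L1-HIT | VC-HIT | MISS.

OUTCOME = MISS

  [0] addr=0x1b6 blk=27 s=3: MISS | VC []
  [1] addr=0x1fb blk=31 s=3: MISS | VC [27]
  [2] addr=0x1b4 blk=27 s=3: VC-HIT | VC [31]
  [3] addr=0x1fc blk=31 s=3: VC-HIT | VC [27]
  [4] addr=0x1fa blk=31 s=3: L1-HIT | VC [27]
  [5] addr=0x1b5 blk=27 s=3: VC-HIT | VC [31]
  [6] addr=0x87 blk=8 s=0: MISS | VC [31]
  [7] addr=0x1b5 blk=27 s=3: L1-HIT | VC [31]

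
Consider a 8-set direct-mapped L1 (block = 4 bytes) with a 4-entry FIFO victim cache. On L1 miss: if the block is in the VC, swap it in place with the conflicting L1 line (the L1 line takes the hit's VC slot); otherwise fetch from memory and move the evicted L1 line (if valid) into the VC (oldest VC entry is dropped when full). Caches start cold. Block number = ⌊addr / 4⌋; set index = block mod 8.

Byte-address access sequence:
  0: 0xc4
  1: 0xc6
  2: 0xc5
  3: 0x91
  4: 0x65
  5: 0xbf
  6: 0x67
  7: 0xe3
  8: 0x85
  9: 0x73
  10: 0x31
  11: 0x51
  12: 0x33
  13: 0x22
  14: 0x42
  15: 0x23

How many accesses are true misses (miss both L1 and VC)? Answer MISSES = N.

MISSES = 11

  [0] addr=0xc4 blk=49 s=1: MISS | VC []
  [1] addr=0xc6 blk=49 s=1: L1-HIT | VC []
  [2] addr=0xc5 blk=49 s=1: L1-HIT | VC []
  [3] addr=0x91 blk=36 s=4: MISS | VC []
  [4] addr=0x65 blk=25 s=1: MISS | VC [49]
  [5] addr=0xbf blk=47 s=7: MISS | VC [49]
  [6] addr=0x67 blk=25 s=1: L1-HIT | VC [49]
  [7] addr=0xe3 blk=56 s=0: MISS | VC [49]
  [8] addr=0x85 blk=33 s=1: MISS | VC [49, 25]
  [9] addr=0x73 blk=28 s=4: MISS | VC [49, 25, 36]
  [10] addr=0x31 blk=12 s=4: MISS | VC [49, 25, 36, 28]
  [11] addr=0x51 blk=20 s=4: MISS | VC [25, 36, 28, 12]
  [12] addr=0x33 blk=12 s=4: VC-HIT | VC [25, 36, 28, 20]
  [13] addr=0x22 blk=8 s=0: MISS | VC [36, 28, 20, 56]
  [14] addr=0x42 blk=16 s=0: MISS | VC [28, 20, 56, 8]
  [15] addr=0x23 blk=8 s=0: VC-HIT | VC [28, 20, 56, 16]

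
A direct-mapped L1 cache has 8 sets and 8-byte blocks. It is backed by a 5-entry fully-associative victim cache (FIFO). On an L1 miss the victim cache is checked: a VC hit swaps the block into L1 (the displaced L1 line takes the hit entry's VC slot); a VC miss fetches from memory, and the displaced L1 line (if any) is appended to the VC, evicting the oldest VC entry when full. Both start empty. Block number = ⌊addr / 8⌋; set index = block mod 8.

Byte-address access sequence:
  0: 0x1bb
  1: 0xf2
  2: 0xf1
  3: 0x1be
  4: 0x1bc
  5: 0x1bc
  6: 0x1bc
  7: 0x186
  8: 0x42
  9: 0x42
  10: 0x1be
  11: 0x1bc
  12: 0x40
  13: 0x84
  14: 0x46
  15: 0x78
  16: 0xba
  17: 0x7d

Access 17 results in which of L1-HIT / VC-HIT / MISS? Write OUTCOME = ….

OUTCOME = VC-HIT

0: 0x1bb (blk 55, set 7) → MISS  vc=[]
1: 0xf2 (blk 30, set 6) → MISS  vc=[]
2: 0xf1 (blk 30, set 6) → L1-HIT  vc=[]
3: 0x1be (blk 55, set 7) → L1-HIT  vc=[]
4: 0x1bc (blk 55, set 7) → L1-HIT  vc=[]
5: 0x1bc (blk 55, set 7) → L1-HIT  vc=[]
6: 0x1bc (blk 55, set 7) → L1-HIT  vc=[]
7: 0x186 (blk 48, set 0) → MISS  vc=[]
8: 0x42 (blk 8, set 0) → MISS  vc=[48]
9: 0x42 (blk 8, set 0) → L1-HIT  vc=[48]
10: 0x1be (blk 55, set 7) → L1-HIT  vc=[48]
11: 0x1bc (blk 55, set 7) → L1-HIT  vc=[48]
12: 0x40 (blk 8, set 0) → L1-HIT  vc=[48]
13: 0x84 (blk 16, set 0) → MISS  vc=[48, 8]
14: 0x46 (blk 8, set 0) → VC-HIT  vc=[48, 16]
15: 0x78 (blk 15, set 7) → MISS  vc=[48, 16, 55]
16: 0xba (blk 23, set 7) → MISS  vc=[48, 16, 55, 15]
17: 0x7d (blk 15, set 7) → VC-HIT  vc=[48, 16, 55, 23]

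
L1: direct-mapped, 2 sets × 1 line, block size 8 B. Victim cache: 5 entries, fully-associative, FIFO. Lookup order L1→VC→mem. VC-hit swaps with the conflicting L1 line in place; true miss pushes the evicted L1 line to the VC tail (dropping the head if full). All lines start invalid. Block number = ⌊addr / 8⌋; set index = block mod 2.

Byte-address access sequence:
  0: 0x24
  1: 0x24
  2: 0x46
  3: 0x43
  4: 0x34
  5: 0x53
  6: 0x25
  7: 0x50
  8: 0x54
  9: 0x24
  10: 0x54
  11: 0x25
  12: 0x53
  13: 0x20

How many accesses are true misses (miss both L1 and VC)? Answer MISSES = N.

0: 0x24 (blk 4, set 0) → MISS  vc=[]
1: 0x24 (blk 4, set 0) → L1-HIT  vc=[]
2: 0x46 (blk 8, set 0) → MISS  vc=[4]
3: 0x43 (blk 8, set 0) → L1-HIT  vc=[4]
4: 0x34 (blk 6, set 0) → MISS  vc=[4, 8]
5: 0x53 (blk 10, set 0) → MISS  vc=[4, 8, 6]
6: 0x25 (blk 4, set 0) → VC-HIT  vc=[10, 8, 6]
7: 0x50 (blk 10, set 0) → VC-HIT  vc=[4, 8, 6]
8: 0x54 (blk 10, set 0) → L1-HIT  vc=[4, 8, 6]
9: 0x24 (blk 4, set 0) → VC-HIT  vc=[10, 8, 6]
10: 0x54 (blk 10, set 0) → VC-HIT  vc=[4, 8, 6]
11: 0x25 (blk 4, set 0) → VC-HIT  vc=[10, 8, 6]
12: 0x53 (blk 10, set 0) → VC-HIT  vc=[4, 8, 6]
13: 0x20 (blk 4, set 0) → VC-HIT  vc=[10, 8, 6]

MISSES = 4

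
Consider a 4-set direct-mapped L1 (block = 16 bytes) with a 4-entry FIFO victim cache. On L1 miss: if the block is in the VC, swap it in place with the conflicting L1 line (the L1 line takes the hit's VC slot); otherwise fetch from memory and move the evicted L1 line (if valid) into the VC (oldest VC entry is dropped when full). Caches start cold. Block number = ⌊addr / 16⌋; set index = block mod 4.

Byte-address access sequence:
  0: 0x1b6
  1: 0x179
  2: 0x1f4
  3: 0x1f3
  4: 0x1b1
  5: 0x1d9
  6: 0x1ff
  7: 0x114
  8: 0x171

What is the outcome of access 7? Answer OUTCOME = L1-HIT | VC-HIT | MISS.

0: 0x1b6 (blk 27, set 3) → MISS  vc=[]
1: 0x179 (blk 23, set 3) → MISS  vc=[27]
2: 0x1f4 (blk 31, set 3) → MISS  vc=[27, 23]
3: 0x1f3 (blk 31, set 3) → L1-HIT  vc=[27, 23]
4: 0x1b1 (blk 27, set 3) → VC-HIT  vc=[31, 23]
5: 0x1d9 (blk 29, set 1) → MISS  vc=[31, 23]
6: 0x1ff (blk 31, set 3) → VC-HIT  vc=[27, 23]
7: 0x114 (blk 17, set 1) → MISS  vc=[27, 23, 29]
8: 0x171 (blk 23, set 3) → VC-HIT  vc=[27, 31, 29]

OUTCOME = MISS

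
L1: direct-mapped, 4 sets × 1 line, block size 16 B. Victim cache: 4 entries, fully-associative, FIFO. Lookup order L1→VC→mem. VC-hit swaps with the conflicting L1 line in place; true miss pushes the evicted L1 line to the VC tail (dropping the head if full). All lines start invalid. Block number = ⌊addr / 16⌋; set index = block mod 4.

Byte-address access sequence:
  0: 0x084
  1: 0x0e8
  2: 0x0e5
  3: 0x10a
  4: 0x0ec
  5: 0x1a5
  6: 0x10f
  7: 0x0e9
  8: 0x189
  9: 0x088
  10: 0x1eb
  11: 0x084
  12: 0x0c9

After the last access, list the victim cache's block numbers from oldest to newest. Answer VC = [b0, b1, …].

#0 0x84→b8/s0 MISS; vc=[]
#1 0xe8→b14/s2 MISS; vc=[]
#2 0xe5→b14/s2 L1-HIT; vc=[]
#3 0x10a→b16/s0 MISS; vc=[8]
#4 0xec→b14/s2 L1-HIT; vc=[8]
#5 0x1a5→b26/s2 MISS; vc=[8,14]
#6 0x10f→b16/s0 L1-HIT; vc=[8,14]
#7 0xe9→b14/s2 VC-HIT; vc=[8,26]
#8 0x189→b24/s0 MISS; vc=[8,26,16]
#9 0x88→b8/s0 VC-HIT; vc=[24,26,16]
#10 0x1eb→b30/s2 MISS; vc=[24,26,16,14]
#11 0x84→b8/s0 L1-HIT; vc=[24,26,16,14]
#12 0xc9→b12/s0 MISS; vc=[26,16,14,8]

VC = [26, 16, 14, 8]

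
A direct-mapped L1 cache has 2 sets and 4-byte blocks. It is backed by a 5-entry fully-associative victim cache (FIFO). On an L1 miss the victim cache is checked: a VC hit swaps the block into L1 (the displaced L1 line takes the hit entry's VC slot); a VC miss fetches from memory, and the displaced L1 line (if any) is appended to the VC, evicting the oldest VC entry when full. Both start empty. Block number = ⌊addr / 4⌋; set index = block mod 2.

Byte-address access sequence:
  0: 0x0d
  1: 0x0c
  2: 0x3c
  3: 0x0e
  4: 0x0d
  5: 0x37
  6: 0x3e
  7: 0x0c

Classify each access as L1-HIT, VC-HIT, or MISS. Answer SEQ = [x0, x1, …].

  [0] addr=0xd blk=3 s=1: MISS | VC []
  [1] addr=0xc blk=3 s=1: L1-HIT | VC []
  [2] addr=0x3c blk=15 s=1: MISS | VC [3]
  [3] addr=0xe blk=3 s=1: VC-HIT | VC [15]
  [4] addr=0xd blk=3 s=1: L1-HIT | VC [15]
  [5] addr=0x37 blk=13 s=1: MISS | VC [15, 3]
  [6] addr=0x3e blk=15 s=1: VC-HIT | VC [13, 3]
  [7] addr=0xc blk=3 s=1: VC-HIT | VC [13, 15]

SEQ = [MISS, L1-HIT, MISS, VC-HIT, L1-HIT, MISS, VC-HIT, VC-HIT]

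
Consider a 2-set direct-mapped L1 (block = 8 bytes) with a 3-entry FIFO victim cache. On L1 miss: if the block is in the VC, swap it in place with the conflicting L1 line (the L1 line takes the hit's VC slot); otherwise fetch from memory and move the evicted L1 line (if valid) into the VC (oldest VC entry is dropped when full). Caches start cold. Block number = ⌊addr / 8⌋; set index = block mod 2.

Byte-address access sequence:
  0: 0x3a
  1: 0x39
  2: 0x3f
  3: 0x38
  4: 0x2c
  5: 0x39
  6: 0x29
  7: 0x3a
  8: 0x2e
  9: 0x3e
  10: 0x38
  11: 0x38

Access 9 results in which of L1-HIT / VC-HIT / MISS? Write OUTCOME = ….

#0 0x3a→b7/s1 MISS; vc=[]
#1 0x39→b7/s1 L1-HIT; vc=[]
#2 0x3f→b7/s1 L1-HIT; vc=[]
#3 0x38→b7/s1 L1-HIT; vc=[]
#4 0x2c→b5/s1 MISS; vc=[7]
#5 0x39→b7/s1 VC-HIT; vc=[5]
#6 0x29→b5/s1 VC-HIT; vc=[7]
#7 0x3a→b7/s1 VC-HIT; vc=[5]
#8 0x2e→b5/s1 VC-HIT; vc=[7]
#9 0x3e→b7/s1 VC-HIT; vc=[5]
#10 0x38→b7/s1 L1-HIT; vc=[5]
#11 0x38→b7/s1 L1-HIT; vc=[5]

OUTCOME = VC-HIT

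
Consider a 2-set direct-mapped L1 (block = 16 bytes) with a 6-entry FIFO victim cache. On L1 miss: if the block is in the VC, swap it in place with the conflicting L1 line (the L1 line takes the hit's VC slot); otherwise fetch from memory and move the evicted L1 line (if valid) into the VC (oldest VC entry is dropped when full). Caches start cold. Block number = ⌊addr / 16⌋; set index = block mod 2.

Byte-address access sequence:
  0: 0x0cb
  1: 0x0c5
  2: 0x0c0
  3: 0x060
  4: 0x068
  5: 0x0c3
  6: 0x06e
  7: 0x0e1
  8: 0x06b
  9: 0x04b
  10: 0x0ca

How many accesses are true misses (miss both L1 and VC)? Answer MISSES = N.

MISSES = 4

#0 0xcb→b12/s0 MISS; vc=[]
#1 0xc5→b12/s0 L1-HIT; vc=[]
#2 0xc0→b12/s0 L1-HIT; vc=[]
#3 0x60→b6/s0 MISS; vc=[12]
#4 0x68→b6/s0 L1-HIT; vc=[12]
#5 0xc3→b12/s0 VC-HIT; vc=[6]
#6 0x6e→b6/s0 VC-HIT; vc=[12]
#7 0xe1→b14/s0 MISS; vc=[12,6]
#8 0x6b→b6/s0 VC-HIT; vc=[12,14]
#9 0x4b→b4/s0 MISS; vc=[12,14,6]
#10 0xca→b12/s0 VC-HIT; vc=[4,14,6]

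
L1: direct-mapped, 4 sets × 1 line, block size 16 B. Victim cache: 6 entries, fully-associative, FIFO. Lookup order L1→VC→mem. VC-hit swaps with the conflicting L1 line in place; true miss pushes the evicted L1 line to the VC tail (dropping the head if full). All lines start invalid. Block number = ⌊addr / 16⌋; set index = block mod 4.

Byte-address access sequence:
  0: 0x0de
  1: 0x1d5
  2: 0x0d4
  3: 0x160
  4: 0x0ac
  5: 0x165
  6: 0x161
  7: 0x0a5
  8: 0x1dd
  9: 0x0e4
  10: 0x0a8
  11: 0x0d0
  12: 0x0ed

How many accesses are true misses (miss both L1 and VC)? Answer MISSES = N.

  [0] addr=0xde blk=13 s=1: MISS | VC []
  [1] addr=0x1d5 blk=29 s=1: MISS | VC [13]
  [2] addr=0xd4 blk=13 s=1: VC-HIT | VC [29]
  [3] addr=0x160 blk=22 s=2: MISS | VC [29]
  [4] addr=0xac blk=10 s=2: MISS | VC [29, 22]
  [5] addr=0x165 blk=22 s=2: VC-HIT | VC [29, 10]
  [6] addr=0x161 blk=22 s=2: L1-HIT | VC [29, 10]
  [7] addr=0xa5 blk=10 s=2: VC-HIT | VC [29, 22]
  [8] addr=0x1dd blk=29 s=1: VC-HIT | VC [13, 22]
  [9] addr=0xe4 blk=14 s=2: MISS | VC [13, 22, 10]
  [10] addr=0xa8 blk=10 s=2: VC-HIT | VC [13, 22, 14]
  [11] addr=0xd0 blk=13 s=1: VC-HIT | VC [29, 22, 14]
  [12] addr=0xed blk=14 s=2: VC-HIT | VC [29, 22, 10]

MISSES = 5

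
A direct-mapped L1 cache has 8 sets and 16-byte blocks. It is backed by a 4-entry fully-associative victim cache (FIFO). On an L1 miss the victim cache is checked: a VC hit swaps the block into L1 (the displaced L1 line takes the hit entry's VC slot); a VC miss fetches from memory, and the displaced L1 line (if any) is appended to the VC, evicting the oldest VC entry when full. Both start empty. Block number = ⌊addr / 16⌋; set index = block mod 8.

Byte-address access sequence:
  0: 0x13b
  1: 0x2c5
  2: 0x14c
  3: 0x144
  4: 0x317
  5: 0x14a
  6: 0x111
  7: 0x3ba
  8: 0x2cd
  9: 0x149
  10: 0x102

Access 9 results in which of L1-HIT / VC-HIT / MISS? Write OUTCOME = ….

OUTCOME = VC-HIT

0: 0x13b (blk 19, set 3) → MISS  vc=[]
1: 0x2c5 (blk 44, set 4) → MISS  vc=[]
2: 0x14c (blk 20, set 4) → MISS  vc=[44]
3: 0x144 (blk 20, set 4) → L1-HIT  vc=[44]
4: 0x317 (blk 49, set 1) → MISS  vc=[44]
5: 0x14a (blk 20, set 4) → L1-HIT  vc=[44]
6: 0x111 (blk 17, set 1) → MISS  vc=[44, 49]
7: 0x3ba (blk 59, set 3) → MISS  vc=[44, 49, 19]
8: 0x2cd (blk 44, set 4) → VC-HIT  vc=[20, 49, 19]
9: 0x149 (blk 20, set 4) → VC-HIT  vc=[44, 49, 19]
10: 0x102 (blk 16, set 0) → MISS  vc=[44, 49, 19]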